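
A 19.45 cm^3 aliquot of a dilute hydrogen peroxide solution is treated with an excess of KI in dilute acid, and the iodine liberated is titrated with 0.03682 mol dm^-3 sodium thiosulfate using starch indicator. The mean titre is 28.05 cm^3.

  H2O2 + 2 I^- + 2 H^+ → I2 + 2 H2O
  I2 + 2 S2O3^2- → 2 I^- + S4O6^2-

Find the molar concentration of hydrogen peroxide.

0.02655 mol/L

n(S2O3^2-) = 0.02805 × 0.03682 = 1.033 × 10^-3 mol
n(I2) = n(S2O3^2-)/2 = 5.164 × 10^-4 mol
n(H2O2) in the aliquot = 5.164 × 10^-4 mol (1:1 ratio)
[H2O2] = 5.164 × 10^-4 / 0.01945 = 0.02655 mol/L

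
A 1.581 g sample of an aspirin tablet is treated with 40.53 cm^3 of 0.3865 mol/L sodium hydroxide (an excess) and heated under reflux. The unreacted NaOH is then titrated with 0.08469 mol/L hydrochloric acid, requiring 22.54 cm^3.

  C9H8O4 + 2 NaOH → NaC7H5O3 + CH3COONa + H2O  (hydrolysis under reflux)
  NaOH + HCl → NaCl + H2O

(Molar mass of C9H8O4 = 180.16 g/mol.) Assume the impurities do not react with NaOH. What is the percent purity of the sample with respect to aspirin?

n(NaOH) added = 0.04053 × 0.3865 = 0.01566 mol
n(HCl) used in back-titration = 0.02254 × 0.08469 = 1.909 × 10^-3 mol
n(NaOH) left over = 1.909 × 10^-3 mol (1:1 ratio)
n(NaOH) consumed by analyte = 0.01566 − 1.909 × 10^-3 = 0.01376 mol
From the 1:2 ratio, n(C9H8O4) = 1/2 × 0.01376 = 6.878 × 10^-3 mol
mass of C9H8O4 = 6.878 × 10^-3 × 180.16 = 1.239 g
% C9H8O4 = 1.239 / 1.581 × 100 = 78.38 %

78.38 %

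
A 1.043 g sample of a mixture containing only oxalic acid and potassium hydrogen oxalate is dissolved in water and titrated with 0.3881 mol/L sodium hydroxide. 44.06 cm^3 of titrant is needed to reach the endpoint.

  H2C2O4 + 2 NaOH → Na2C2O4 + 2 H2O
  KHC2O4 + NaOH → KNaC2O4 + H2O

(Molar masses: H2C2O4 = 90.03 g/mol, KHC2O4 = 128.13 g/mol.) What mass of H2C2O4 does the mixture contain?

n(NaOH) = 0.04406 × 0.3881 = 0.01710 mol
Let x = n(H2C2O4), y = n(KHC2O4).
Titrant: 2x + 1y = 0.01710;  mass: 90.03x + 128.13y = 1.043
Solving, x = 6.906 × 10^-3 mol, y = 3.288 × 10^-3 mol
mass of H2C2O4 = 6.906 × 10^-3 × 90.03 = 0.6217 g

0.6217 g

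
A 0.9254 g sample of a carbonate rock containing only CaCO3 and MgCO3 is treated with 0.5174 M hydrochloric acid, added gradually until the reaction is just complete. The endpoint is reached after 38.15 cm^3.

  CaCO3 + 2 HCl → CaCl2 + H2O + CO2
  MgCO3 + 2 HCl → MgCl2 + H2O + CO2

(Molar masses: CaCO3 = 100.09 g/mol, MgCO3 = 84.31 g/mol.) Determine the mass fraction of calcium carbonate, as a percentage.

n(HCl) = 0.03815 × 0.5174 = 0.01974 mol
Let x = n(CaCO3), y = n(MgCO3).
Titrant: 2x + 2y = 0.01974;  mass: 100.09x + 84.31y = 0.9254
Solving, x = 5.913 × 10^-3 mol, y = 3.956 × 10^-3 mol
mass of CaCO3 = 5.913 × 10^-3 × 100.09 = 0.5919 g
% CaCO3 = 0.5919 / 0.9254 × 100 = 63.96 %

63.96 %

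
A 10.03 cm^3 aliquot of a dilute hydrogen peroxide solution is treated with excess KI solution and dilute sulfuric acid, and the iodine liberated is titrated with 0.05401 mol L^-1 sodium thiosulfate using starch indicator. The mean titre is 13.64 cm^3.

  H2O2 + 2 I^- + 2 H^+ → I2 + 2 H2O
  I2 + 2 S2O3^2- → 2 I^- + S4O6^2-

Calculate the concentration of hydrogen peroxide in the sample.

0.03672 mol/L

n(S2O3^2-) = 0.01364 × 0.05401 = 7.367 × 10^-4 mol
n(I2) = n(S2O3^2-)/2 = 3.683 × 10^-4 mol
n(H2O2) in the aliquot = 3.683 × 10^-4 mol (1:1 ratio)
[H2O2] = 3.683 × 10^-4 / 0.01003 = 0.03672 mol/L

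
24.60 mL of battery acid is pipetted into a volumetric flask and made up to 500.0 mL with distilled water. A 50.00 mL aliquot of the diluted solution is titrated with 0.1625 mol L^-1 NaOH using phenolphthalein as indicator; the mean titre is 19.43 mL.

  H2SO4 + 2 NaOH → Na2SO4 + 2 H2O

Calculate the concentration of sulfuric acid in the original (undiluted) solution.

n(NaOH) = 0.01943 × 0.1625 = 3.157 × 10^-3 mol
From the 1:2 ratio, n(H2SO4) in the aliquot = 1/2 × 3.157 × 10^-3 = 1.579 × 10^-3 mol
[H2SO4]_dilute = 1.579 × 10^-3 / 0.05000 = 0.03157 mol/L
Dilution factor = 500.0 / 24.60 = 20.33
[H2SO4]_stock = 0.03157 × 20.33 = 0.6417 mol/L

0.6417 mol/L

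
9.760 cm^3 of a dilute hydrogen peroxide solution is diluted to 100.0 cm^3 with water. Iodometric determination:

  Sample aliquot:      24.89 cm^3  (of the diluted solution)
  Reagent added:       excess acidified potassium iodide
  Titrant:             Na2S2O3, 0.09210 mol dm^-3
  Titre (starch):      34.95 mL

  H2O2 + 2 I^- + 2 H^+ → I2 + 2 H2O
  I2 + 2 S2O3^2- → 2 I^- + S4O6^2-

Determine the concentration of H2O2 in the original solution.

0.6625 mol/L

n(S2O3^2-) = 0.03495 × 0.09210 = 3.219 × 10^-3 mol
n(I2) = n(S2O3^2-)/2 = 1.609 × 10^-3 mol
n(H2O2) in the aliquot = 1.609 × 10^-3 mol (1:1 ratio)
[H2O2]_dilute = 1.609 × 10^-3 / 0.02489 = 0.06466 mol/L
[H2O2]_original = 0.06466 × 100.0/9.760 = 0.6625 mol/L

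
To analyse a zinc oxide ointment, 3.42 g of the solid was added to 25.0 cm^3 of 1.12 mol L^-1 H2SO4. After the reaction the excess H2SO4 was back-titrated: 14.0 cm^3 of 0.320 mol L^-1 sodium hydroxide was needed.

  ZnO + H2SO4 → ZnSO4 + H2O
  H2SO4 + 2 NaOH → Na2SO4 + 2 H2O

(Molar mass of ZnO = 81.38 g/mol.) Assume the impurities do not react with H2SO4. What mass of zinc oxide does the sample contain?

2.10 g

n(H2SO4) added = 0.0250 × 1.12 = 0.0280 mol
n(NaOH) used in back-titration = 0.0140 × 0.320 = 4.48 × 10^-3 mol
From the 1:2 ratio, n(H2SO4) left over = 1/2 × 4.48 × 10^-3 = 2.24 × 10^-3 mol
n(H2SO4) consumed by analyte = 0.0280 − 2.24 × 10^-3 = 0.0258 mol
n(ZnO) = 0.0258 mol (1:1 ratio)
mass of ZnO = 0.0258 × 81.38 = 2.10 g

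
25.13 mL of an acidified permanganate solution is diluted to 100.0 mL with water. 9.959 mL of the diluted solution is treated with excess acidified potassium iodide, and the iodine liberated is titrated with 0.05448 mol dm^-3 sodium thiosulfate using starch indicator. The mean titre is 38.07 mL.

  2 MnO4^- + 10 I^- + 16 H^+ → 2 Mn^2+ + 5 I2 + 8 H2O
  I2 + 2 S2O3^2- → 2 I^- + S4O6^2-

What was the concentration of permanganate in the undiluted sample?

n(S2O3^2-) = 0.03807 × 0.05448 = 2.074 × 10^-3 mol
n(I2) = n(S2O3^2-)/2 = 1.037 × 10^-3 mol
From the 2:5 ratio, n(MnO4^-) in the aliquot = 2/5 × 1.037 × 10^-3 = 4.148 × 10^-4 mol
[MnO4^-]_dilute = 4.148 × 10^-4 / 0.009959 = 0.04165 mol/L
[MnO4^-]_original = 0.04165 × 100.0/25.13 = 0.1657 mol/L

0.1657 mol/L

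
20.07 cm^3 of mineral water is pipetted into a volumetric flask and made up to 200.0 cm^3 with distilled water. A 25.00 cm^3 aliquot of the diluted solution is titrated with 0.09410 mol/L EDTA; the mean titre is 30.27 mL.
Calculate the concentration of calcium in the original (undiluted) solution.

1.135 mol/L

Ca^2+ + EDTA^4- → [Ca(EDTA)]^2-
n(EDTA) = 0.03027 × 0.09410 = 2.848 × 10^-3 mol
n(Ca2+) in the aliquot = 2.848 × 10^-3 mol (1:1 ratio)
[Ca2+]_dilute = 2.848 × 10^-3 / 0.02500 = 0.1139 mol/L
Dilution factor = 200.0 / 20.07 = 9.965
[Ca2+]_stock = 0.1139 × 9.965 = 1.135 mol/L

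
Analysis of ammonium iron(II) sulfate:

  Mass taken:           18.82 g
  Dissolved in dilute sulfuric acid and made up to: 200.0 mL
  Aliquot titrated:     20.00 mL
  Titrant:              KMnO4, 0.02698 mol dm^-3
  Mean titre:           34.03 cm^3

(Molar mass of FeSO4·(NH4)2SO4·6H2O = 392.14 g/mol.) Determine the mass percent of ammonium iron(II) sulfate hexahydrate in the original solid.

95.65 %

MnO4^- + 5 Fe^2+ + 8 H^+ → Mn^2+ + 5 Fe^3+ + 4 H2O
n(KMnO4) per titration = 0.03403 × 0.02698 = 9.181 × 10^-4 mol
From the 5:1 ratio, n(FeSO4·(NH4)2SO4·6H2O) in each aliquot = 5/1 × 9.181 × 10^-4 = 4.591 × 10^-3 mol
n(FeSO4·(NH4)2SO4·6H2O) in the whole flask = 4.591 × 10^-3 × 200.0/20.00 = 0.04591 mol
mass of FeSO4·(NH4)2SO4·6H2O = 0.04591 × 392.14 = 18.00 g
% FeSO4·(NH4)2SO4·6H2O = 18.00 / 18.82 × 100 = 95.65 %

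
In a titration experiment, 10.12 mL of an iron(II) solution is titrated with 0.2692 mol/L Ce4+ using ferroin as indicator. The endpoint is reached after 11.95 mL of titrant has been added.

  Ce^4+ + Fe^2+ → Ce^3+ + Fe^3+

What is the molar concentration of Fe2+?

n(Ce4+) = 0.01195 L × 0.2692 mol/L = 3.217 × 10^-3 mol
n(Fe2+) = 3.217 × 10^-3 mol (1:1 mole ratio)
[Fe2+] = 3.217 × 10^-3 mol / 0.01012 L = 0.3179 mol/L

0.3179 mol/L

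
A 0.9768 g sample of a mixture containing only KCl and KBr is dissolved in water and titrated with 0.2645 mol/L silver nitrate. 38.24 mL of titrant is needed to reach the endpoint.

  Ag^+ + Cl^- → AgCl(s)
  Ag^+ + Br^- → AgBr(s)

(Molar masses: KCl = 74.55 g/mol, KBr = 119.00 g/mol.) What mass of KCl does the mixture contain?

n(AgNO3) = 0.03824 × 0.2645 = 0.01011 mol
Let x = n(KCl), y = n(KBr).
Titrant: 1x + 1y = 0.01011;  mass: 74.55x + 119.00y = 0.9768
Solving, x = 5.103 × 10^-3 mol, y = 5.012 × 10^-3 mol
mass of KCl = 5.103 × 10^-3 × 74.55 = 0.3804 g

0.3804 g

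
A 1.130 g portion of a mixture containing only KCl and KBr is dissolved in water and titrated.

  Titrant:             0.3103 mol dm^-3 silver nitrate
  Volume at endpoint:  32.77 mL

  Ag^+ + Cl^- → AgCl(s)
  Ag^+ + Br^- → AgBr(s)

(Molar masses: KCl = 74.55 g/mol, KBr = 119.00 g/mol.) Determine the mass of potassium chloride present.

n(AgNO3) = 0.03277 × 0.3103 = 0.01017 mol
Let x = n(KCl), y = n(KBr).
Titrant: 1x + 1y = 0.01017;  mass: 74.55x + 119.00y = 1.130
Solving, x = 1.801 × 10^-3 mol, y = 8.368 × 10^-3 mol
mass of KCl = 1.801 × 10^-3 × 74.55 = 0.1343 g

0.1343 g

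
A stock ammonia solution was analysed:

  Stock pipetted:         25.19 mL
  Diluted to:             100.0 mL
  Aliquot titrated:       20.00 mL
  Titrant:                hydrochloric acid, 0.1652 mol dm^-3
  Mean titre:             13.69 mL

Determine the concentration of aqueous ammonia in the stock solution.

NH3 + HCl → NH4Cl
n(HCl) = 0.01369 × 0.1652 = 2.262 × 10^-3 mol
n(NH3) in the aliquot = 2.262 × 10^-3 mol (1:1 ratio)
[NH3]_dilute = 2.262 × 10^-3 / 0.02000 = 0.1131 mol/L
Dilution factor = 100.0 / 25.19 = 3.970
[NH3]_stock = 0.1131 × 3.970 = 0.4489 mol/L

0.4489 mol/L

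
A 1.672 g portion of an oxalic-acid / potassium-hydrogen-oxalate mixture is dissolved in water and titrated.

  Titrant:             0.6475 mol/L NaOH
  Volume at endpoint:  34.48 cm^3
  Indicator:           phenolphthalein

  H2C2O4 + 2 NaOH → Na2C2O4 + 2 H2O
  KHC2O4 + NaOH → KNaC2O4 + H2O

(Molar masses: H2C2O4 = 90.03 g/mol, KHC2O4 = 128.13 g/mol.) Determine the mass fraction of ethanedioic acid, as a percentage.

38.50 %

n(NaOH) = 0.03448 × 0.6475 = 0.02233 mol
Let x = n(H2C2O4), y = n(KHC2O4).
Titrant: 2x + 1y = 0.02233;  mass: 90.03x + 128.13y = 1.672
Solving, x = 7.150 × 10^-3 mol, y = 8.025 × 10^-3 mol
mass of H2C2O4 = 7.150 × 10^-3 × 90.03 = 0.6437 g
% H2C2O4 = 0.6437 / 1.672 × 100 = 38.50 %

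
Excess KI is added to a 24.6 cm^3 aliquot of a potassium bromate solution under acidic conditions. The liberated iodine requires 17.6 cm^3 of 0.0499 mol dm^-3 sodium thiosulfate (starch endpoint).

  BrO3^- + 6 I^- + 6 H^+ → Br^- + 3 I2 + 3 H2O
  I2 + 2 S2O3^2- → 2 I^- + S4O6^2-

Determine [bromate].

0.00595 mol/L

n(S2O3^2-) = 0.0176 × 0.0499 = 8.78 × 10^-4 mol
n(I2) = n(S2O3^2-)/2 = 4.39 × 10^-4 mol
From the 1:3 ratio, n(BrO3^-) in the aliquot = 1/3 × 4.39 × 10^-4 = 1.46 × 10^-4 mol
[BrO3^-] = 1.46 × 10^-4 / 0.0246 = 0.00595 mol/L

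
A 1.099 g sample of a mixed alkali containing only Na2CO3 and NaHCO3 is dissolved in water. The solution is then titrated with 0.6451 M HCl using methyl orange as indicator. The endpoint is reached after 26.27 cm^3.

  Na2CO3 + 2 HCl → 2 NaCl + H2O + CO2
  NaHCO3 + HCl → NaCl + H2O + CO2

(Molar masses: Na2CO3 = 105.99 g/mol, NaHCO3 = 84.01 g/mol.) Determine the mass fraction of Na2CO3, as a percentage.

n(HCl) = 0.02627 × 0.6451 = 0.01695 mol
Let x = n(Na2CO3), y = n(NaHCO3).
Titrant: 2x + 1y = 0.01695;  mass: 105.99x + 84.01y = 1.099
Solving, x = 5.235 × 10^-3 mol, y = 6.478 × 10^-3 mol
mass of Na2CO3 = 5.235 × 10^-3 × 105.99 = 0.5548 g
% Na2CO3 = 0.5548 / 1.099 × 100 = 50.48 %

50.48 %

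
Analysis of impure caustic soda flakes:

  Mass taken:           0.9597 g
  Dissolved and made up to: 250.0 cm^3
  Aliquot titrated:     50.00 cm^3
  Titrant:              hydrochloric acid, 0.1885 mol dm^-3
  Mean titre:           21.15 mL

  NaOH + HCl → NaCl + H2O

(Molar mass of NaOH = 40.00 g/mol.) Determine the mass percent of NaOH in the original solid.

83.08 %

n(HCl) per titration = 0.02115 × 0.1885 = 3.987 × 10^-3 mol
n(NaOH) in each aliquot = 3.987 × 10^-3 mol (1:1 ratio)
n(NaOH) in the whole flask = 3.987 × 10^-3 × 250.0/50.00 = 0.01993 mol
mass of NaOH = 0.01993 × 40.00 = 0.7974 g
% NaOH = 0.7974 / 0.9597 × 100 = 83.08 %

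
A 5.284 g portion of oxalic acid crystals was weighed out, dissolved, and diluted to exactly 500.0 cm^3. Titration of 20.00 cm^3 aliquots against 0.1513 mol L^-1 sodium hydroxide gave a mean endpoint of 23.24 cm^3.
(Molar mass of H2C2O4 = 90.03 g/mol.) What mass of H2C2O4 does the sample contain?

H2C2O4 + 2 NaOH → Na2C2O4 + 2 H2O
n(NaOH) per titration = 0.02324 × 0.1513 = 3.516 × 10^-3 mol
From the 1:2 ratio, n(H2C2O4) in each aliquot = 1/2 × 3.516 × 10^-3 = 1.758 × 10^-3 mol
n(H2C2O4) in the whole flask = 1.758 × 10^-3 × 500.0/20.00 = 0.04395 mol
mass of H2C2O4 = 0.04395 × 90.03 = 3.957 g

3.957 g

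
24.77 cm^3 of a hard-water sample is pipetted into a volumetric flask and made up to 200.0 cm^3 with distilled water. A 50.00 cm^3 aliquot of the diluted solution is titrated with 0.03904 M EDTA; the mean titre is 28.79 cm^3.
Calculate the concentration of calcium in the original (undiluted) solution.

Ca^2+ + EDTA^4- → [Ca(EDTA)]^2-
n(EDTA) = 0.02879 × 0.03904 = 1.124 × 10^-3 mol
n(Ca2+) in the aliquot = 1.124 × 10^-3 mol (1:1 ratio)
[Ca2+]_dilute = 1.124 × 10^-3 / 0.05000 = 0.02248 mol/L
Dilution factor = 200.0 / 24.77 = 8.074
[Ca2+]_stock = 0.02248 × 8.074 = 0.1815 mol/L

0.1815 M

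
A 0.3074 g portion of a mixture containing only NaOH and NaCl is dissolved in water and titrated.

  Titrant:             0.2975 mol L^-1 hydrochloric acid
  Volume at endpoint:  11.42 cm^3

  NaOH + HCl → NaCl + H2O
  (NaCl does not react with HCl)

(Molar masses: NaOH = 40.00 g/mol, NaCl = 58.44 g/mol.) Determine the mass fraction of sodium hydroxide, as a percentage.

n(HCl) = 0.01142 × 0.2975 = 3.397 × 10^-3 mol
Let x = n(NaOH), y = n(NaCl).
Titrant: 1x = 3.397 × 10^-3;  mass: 40.00x + 58.44y = 0.3074
Solving, x = 3.397 × 10^-3 mol, y = 2.935 × 10^-3 mol
mass of NaOH = 3.397 × 10^-3 × 40.00 = 0.1359 g
% NaOH = 0.1359 / 0.3074 × 100 = 44.21 %

44.21 %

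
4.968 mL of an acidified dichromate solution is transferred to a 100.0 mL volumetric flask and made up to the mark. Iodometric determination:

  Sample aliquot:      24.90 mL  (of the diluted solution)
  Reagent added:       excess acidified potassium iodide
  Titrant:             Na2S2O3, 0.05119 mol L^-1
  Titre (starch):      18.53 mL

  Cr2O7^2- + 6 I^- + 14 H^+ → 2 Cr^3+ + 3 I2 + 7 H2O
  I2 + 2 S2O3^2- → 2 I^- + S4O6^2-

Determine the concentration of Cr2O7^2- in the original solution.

n(S2O3^2-) = 0.01853 × 0.05119 = 9.486 × 10^-4 mol
n(I2) = n(S2O3^2-)/2 = 4.743 × 10^-4 mol
From the 1:3 ratio, n(Cr2O7^2-) in the aliquot = 1/3 × 4.743 × 10^-4 = 1.581 × 10^-4 mol
[Cr2O7^2-]_dilute = 1.581 × 10^-4 / 0.02490 = 0.006349 mol/L
[Cr2O7^2-]_original = 0.006349 × 100.0/4.968 = 0.1278 mol/L

0.1278 mol/L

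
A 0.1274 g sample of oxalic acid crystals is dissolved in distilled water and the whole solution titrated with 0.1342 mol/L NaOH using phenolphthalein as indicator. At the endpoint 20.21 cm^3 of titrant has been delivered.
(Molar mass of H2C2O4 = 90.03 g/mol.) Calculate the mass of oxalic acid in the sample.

0.1221 g

H2C2O4 + 2 NaOH → Na2C2O4 + 2 H2O
n(NaOH) = 0.02021 L × 0.1342 mol/L = 2.712 × 10^-3 mol
From the 1:2 ratio, n(H2C2O4) = 1/2 × 2.712 × 10^-3 = 1.356 × 10^-3 mol
mass of H2C2O4 = 1.356 × 10^-3 × 90.03 g/mol = 0.1221 g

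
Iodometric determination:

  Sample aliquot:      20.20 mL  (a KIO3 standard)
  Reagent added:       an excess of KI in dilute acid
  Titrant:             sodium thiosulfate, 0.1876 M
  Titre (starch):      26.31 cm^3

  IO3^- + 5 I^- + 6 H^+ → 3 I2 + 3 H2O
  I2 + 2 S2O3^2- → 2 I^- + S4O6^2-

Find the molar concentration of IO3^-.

0.04072 M

n(S2O3^2-) = 0.02631 × 0.1876 = 4.936 × 10^-3 mol
n(I2) = n(S2O3^2-)/2 = 2.468 × 10^-3 mol
From the 1:3 ratio, n(IO3^-) in the aliquot = 1/3 × 2.468 × 10^-3 = 8.226 × 10^-4 mol
[IO3^-] = 8.226 × 10^-4 / 0.02020 = 0.04072 mol/L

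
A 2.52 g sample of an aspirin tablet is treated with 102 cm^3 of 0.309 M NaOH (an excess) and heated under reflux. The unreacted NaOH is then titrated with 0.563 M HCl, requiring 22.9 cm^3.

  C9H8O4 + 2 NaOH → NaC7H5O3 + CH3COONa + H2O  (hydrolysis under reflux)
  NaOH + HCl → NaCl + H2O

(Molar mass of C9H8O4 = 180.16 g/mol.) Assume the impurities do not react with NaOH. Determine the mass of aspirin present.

1.68 g

n(NaOH) added = 0.102 × 0.309 = 0.0315 mol
n(HCl) used in back-titration = 0.0229 × 0.563 = 0.0129 mol
n(NaOH) left over = 0.0129 mol (1:1 ratio)
n(NaOH) consumed by analyte = 0.0315 − 0.0129 = 0.0186 mol
From the 1:2 ratio, n(C9H8O4) = 1/2 × 0.0186 = 9.31 × 10^-3 mol
mass of C9H8O4 = 9.31 × 10^-3 × 180.16 = 1.68 g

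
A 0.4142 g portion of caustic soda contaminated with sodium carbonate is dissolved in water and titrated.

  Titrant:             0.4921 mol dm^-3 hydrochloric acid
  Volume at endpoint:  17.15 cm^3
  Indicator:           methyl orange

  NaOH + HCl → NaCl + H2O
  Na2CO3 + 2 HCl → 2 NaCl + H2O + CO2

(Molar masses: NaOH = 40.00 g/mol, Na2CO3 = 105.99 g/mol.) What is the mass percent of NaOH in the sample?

24.56 %

n(HCl) = 0.01715 × 0.4921 = 8.440 × 10^-3 mol
Let x = n(NaOH), y = n(Na2CO3).
Titrant: 1x + 2y = 8.440 × 10^-3;  mass: 40.00x + 105.99y = 0.4142
Solving, x = 2.543 × 10^-3 mol, y = 2.948 × 10^-3 mol
mass of NaOH = 2.543 × 10^-3 × 40.00 = 0.1017 g
% NaOH = 0.1017 / 0.4142 × 100 = 24.56 %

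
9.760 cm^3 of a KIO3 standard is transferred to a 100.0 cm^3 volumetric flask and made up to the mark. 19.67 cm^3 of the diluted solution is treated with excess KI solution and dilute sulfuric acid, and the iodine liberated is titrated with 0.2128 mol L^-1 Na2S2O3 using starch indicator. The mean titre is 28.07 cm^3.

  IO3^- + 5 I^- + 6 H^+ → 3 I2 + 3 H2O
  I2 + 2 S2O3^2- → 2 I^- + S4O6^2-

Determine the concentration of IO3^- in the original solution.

0.5186 mol/L

n(S2O3^2-) = 0.02807 × 0.2128 = 5.973 × 10^-3 mol
n(I2) = n(S2O3^2-)/2 = 2.987 × 10^-3 mol
From the 1:3 ratio, n(IO3^-) in the aliquot = 1/3 × 2.987 × 10^-3 = 9.955 × 10^-4 mol
[IO3^-]_dilute = 9.955 × 10^-4 / 0.01967 = 0.05061 mol/L
[IO3^-]_original = 0.05061 × 100.0/9.760 = 0.5186 mol/L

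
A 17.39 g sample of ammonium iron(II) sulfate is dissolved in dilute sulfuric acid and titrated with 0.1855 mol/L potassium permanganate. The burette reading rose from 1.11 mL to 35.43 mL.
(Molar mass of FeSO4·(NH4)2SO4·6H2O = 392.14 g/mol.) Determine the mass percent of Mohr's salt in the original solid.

MnO4^- + 5 Fe^2+ + 8 H^+ → Mn^2+ + 5 Fe^3+ + 4 H2O
n(KMnO4) = 0.03432 L × 0.1855 mol/L = 6.366 × 10^-3 mol
From the 5:1 ratio, n(FeSO4·(NH4)2SO4·6H2O) = 5/1 × 6.366 × 10^-3 = 0.03183 mol
mass of FeSO4·(NH4)2SO4·6H2O = 0.03183 × 392.14 g/mol = 12.48 g
% FeSO4·(NH4)2SO4·6H2O = 12.48 / 17.39 × 100 = 71.78 %

71.78 %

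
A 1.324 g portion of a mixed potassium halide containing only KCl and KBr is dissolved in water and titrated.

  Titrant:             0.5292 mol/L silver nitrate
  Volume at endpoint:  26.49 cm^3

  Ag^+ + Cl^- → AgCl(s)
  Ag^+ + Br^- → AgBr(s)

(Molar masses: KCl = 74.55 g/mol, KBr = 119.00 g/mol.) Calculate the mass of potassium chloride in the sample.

n(AgNO3) = 0.02649 × 0.5292 = 0.01402 mol
Let x = n(KCl), y = n(KBr).
Titrant: 1x + 1y = 0.01402;  mass: 74.55x + 119.00y = 1.324
Solving, x = 7.744 × 10^-3 mol, y = 6.275 × 10^-3 mol
mass of KCl = 7.744 × 10^-3 × 74.55 = 0.5773 g

0.5773 g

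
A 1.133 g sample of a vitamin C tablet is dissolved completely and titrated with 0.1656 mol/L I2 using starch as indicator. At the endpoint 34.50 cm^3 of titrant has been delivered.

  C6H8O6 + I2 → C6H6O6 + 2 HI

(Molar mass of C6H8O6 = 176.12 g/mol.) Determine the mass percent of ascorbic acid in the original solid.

88.81 %

n(I2) = 0.03450 L × 0.1656 mol/L = 5.713 × 10^-3 mol
n(C6H8O6) = 5.713 × 10^-3 mol (1:1 ratio)
mass of C6H8O6 = 5.713 × 10^-3 × 176.12 g/mol = 1.006 g
% C6H8O6 = 1.006 / 1.133 × 100 = 88.81 %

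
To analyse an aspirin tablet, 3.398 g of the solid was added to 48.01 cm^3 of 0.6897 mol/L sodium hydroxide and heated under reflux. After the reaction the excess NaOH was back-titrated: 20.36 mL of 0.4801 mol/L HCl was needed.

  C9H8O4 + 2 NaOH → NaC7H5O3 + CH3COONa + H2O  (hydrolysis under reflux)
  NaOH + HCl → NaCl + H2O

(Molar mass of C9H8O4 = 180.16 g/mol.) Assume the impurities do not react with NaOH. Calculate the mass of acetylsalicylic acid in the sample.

2.102 g

n(NaOH) added = 0.04801 × 0.6897 = 0.03311 mol
n(HCl) used in back-titration = 0.02036 × 0.4801 = 9.775 × 10^-3 mol
n(NaOH) left over = 9.775 × 10^-3 mol (1:1 ratio)
n(NaOH) consumed by analyte = 0.03311 − 9.775 × 10^-3 = 0.02334 mol
From the 1:2 ratio, n(C9H8O4) = 1/2 × 0.02334 = 0.01167 mol
mass of C9H8O4 = 0.01167 × 180.16 = 2.102 g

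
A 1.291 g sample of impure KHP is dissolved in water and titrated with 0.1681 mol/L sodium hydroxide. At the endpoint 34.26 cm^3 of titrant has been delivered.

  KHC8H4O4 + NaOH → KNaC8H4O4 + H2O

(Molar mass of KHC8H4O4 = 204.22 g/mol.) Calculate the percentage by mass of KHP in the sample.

n(NaOH) = 0.03426 L × 0.1681 mol/L = 5.759 × 10^-3 mol
n(KHC8H4O4) = 5.759 × 10^-3 mol (1:1 ratio)
mass of KHC8H4O4 = 5.759 × 10^-3 × 204.22 g/mol = 1.176 g
% KHC8H4O4 = 1.176 / 1.291 × 100 = 91.10 %

91.10 %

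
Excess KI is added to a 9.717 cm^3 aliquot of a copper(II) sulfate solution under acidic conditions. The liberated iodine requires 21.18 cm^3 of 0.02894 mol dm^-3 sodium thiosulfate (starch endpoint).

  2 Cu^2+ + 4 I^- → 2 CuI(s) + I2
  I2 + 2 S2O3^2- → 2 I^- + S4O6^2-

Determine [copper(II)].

0.06308 mol/L

n(S2O3^2-) = 0.02118 × 0.02894 = 6.129 × 10^-4 mol
n(I2) = n(S2O3^2-)/2 = 3.065 × 10^-4 mol
From the 2:1 ratio, n(Cu2+) in the aliquot = 2/1 × 3.065 × 10^-4 = 6.129 × 10^-4 mol
[Cu2+] = 6.129 × 10^-4 / 0.009717 = 0.06308 mol/L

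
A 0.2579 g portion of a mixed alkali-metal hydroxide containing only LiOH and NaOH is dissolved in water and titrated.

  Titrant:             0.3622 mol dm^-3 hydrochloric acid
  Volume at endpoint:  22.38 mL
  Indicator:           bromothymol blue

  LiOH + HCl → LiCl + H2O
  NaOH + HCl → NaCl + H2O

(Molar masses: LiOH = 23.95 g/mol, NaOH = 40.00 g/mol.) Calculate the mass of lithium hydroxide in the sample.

0.09900 g

n(HCl) = 0.02238 × 0.3622 = 8.106 × 10^-3 mol
Let x = n(LiOH), y = n(NaOH).
Titrant: 1x + 1y = 8.106 × 10^-3;  mass: 23.95x + 40.00y = 0.2579
Solving, x = 4.133 × 10^-3 mol, y = 3.973 × 10^-3 mol
mass of LiOH = 4.133 × 10^-3 × 23.95 = 0.09900 g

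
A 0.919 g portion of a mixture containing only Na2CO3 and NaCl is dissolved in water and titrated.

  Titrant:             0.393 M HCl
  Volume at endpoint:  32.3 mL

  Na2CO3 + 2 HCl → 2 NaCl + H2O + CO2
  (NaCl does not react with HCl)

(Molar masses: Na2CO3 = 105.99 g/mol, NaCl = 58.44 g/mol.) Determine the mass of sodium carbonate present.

0.673 g

n(HCl) = 0.0323 × 0.393 = 0.0127 mol
Let x = n(Na2CO3), y = n(NaCl).
Titrant: 2x = 0.0127;  mass: 105.99x + 58.44y = 0.919
Solving, x = 6.35 × 10^-3 mol, y = 4.21 × 10^-3 mol
mass of Na2CO3 = 6.35 × 10^-3 × 105.99 = 0.673 g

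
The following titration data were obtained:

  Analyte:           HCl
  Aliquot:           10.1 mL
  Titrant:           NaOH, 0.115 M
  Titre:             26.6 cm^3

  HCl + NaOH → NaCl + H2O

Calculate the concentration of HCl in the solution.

0.303 M

n(NaOH) = 0.0266 L × 0.115 mol/L = 3.06 × 10^-3 mol
n(HCl) = 3.06 × 10^-3 mol (1:1 mole ratio)
[HCl] = 3.06 × 10^-3 mol / 0.0101 L = 0.303 mol/L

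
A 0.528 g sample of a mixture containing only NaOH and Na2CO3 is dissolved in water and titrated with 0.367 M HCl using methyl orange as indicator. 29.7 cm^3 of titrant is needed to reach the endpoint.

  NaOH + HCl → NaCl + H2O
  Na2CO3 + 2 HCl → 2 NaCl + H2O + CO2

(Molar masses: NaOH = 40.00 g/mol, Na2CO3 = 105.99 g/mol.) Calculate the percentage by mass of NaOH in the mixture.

28.9 %

n(HCl) = 0.0297 × 0.367 = 0.0109 mol
Let x = n(NaOH), y = n(Na2CO3).
Titrant: 1x + 2y = 0.0109;  mass: 40.00x + 105.99y = 0.528
Solving, x = 3.82 × 10^-3 mol, y = 3.54 × 10^-3 mol
mass of NaOH = 3.82 × 10^-3 × 40.00 = 0.153 g
% NaOH = 0.153 / 0.528 × 100 = 28.9 %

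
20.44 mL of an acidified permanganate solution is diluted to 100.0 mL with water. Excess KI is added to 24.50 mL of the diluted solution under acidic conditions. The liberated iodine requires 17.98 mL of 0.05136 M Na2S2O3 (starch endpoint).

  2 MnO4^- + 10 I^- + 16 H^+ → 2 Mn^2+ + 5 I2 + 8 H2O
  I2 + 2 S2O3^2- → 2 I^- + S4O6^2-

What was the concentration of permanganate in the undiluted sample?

n(S2O3^2-) = 0.01798 × 0.05136 = 9.235 × 10^-4 mol
n(I2) = n(S2O3^2-)/2 = 4.617 × 10^-4 mol
From the 2:5 ratio, n(MnO4^-) in the aliquot = 2/5 × 4.617 × 10^-4 = 1.847 × 10^-4 mol
[MnO4^-]_dilute = 1.847 × 10^-4 / 0.02450 = 0.007538 mol/L
[MnO4^-]_original = 0.007538 × 100.0/20.44 = 0.03688 mol/L

0.03688 M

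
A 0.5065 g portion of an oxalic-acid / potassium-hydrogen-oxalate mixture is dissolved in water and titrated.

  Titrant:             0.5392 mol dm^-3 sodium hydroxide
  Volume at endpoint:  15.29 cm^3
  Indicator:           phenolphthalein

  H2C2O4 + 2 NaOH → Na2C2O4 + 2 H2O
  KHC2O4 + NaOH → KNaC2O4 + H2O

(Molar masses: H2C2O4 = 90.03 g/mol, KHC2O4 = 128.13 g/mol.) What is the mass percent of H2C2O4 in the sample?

n(NaOH) = 0.01529 × 0.5392 = 8.244 × 10^-3 mol
Let x = n(H2C2O4), y = n(KHC2O4).
Titrant: 2x + 1y = 8.244 × 10^-3;  mass: 90.03x + 128.13y = 0.5065
Solving, x = 3.308 × 10^-3 mol, y = 1.629 × 10^-3 mol
mass of H2C2O4 = 3.308 × 10^-3 × 90.03 = 0.2978 g
% H2C2O4 = 0.2978 / 0.5065 × 100 = 58.80 %

58.80 %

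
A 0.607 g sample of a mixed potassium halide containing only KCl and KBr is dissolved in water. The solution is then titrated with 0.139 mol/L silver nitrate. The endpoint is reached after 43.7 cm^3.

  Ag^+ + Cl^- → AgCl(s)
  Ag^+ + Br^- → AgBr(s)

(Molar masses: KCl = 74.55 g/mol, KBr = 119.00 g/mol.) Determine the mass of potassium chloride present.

n(AgNO3) = 0.0437 × 0.139 = 6.07 × 10^-3 mol
Let x = n(KCl), y = n(KBr).
Titrant: 1x + 1y = 6.07 × 10^-3;  mass: 74.55x + 119.00y = 0.607
Solving, x = 2.61 × 10^-3 mol, y = 3.47 × 10^-3 mol
mass of KCl = 2.61 × 10^-3 × 74.55 = 0.194 g

0.194 g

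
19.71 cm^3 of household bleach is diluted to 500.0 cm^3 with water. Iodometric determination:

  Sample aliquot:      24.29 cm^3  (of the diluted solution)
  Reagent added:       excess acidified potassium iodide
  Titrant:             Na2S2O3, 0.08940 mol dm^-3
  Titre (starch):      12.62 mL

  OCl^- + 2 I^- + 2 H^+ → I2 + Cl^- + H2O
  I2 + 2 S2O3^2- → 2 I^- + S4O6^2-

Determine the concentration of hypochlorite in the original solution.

n(S2O3^2-) = 0.01262 × 0.08940 = 1.128 × 10^-3 mol
n(I2) = n(S2O3^2-)/2 = 5.641 × 10^-4 mol
n(OCl^-) in the aliquot = 5.641 × 10^-4 mol (1:1 ratio)
[OCl^-]_dilute = 5.641 × 10^-4 / 0.02429 = 0.02322 mol/L
[OCl^-]_original = 0.02322 × 500.0/19.71 = 0.5891 mol/L

0.5891 mol/L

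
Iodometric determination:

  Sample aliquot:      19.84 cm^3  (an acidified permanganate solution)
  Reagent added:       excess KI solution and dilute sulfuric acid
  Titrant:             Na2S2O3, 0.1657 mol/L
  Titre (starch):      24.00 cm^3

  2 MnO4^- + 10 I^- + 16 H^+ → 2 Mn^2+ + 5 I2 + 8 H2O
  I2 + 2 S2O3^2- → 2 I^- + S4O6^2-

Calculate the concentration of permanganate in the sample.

0.04009 mol/L

n(S2O3^2-) = 0.02400 × 0.1657 = 3.977 × 10^-3 mol
n(I2) = n(S2O3^2-)/2 = 1.988 × 10^-3 mol
From the 2:5 ratio, n(MnO4^-) in the aliquot = 2/5 × 1.988 × 10^-3 = 7.954 × 10^-4 mol
[MnO4^-] = 7.954 × 10^-4 / 0.01984 = 0.04009 mol/L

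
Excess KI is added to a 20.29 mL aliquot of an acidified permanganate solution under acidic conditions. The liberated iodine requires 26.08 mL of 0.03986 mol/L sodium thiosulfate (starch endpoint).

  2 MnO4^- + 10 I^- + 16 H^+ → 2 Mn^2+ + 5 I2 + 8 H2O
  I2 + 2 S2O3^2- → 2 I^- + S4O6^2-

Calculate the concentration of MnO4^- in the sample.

0.01025 mol/L

n(S2O3^2-) = 0.02608 × 0.03986 = 1.040 × 10^-3 mol
n(I2) = n(S2O3^2-)/2 = 5.198 × 10^-4 mol
From the 2:5 ratio, n(MnO4^-) in the aliquot = 2/5 × 5.198 × 10^-4 = 2.079 × 10^-4 mol
[MnO4^-] = 2.079 × 10^-4 / 0.02029 = 0.01025 mol/L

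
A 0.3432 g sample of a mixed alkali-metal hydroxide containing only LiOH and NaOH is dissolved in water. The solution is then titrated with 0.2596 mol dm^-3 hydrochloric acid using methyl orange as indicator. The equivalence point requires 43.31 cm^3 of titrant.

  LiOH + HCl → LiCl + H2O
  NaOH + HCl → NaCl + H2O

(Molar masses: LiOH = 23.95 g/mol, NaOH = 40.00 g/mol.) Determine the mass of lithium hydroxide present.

0.1590 g

n(HCl) = 0.04331 × 0.2596 = 0.01124 mol
Let x = n(LiOH), y = n(NaOH).
Titrant: 1x + 1y = 0.01124;  mass: 23.95x + 40.00y = 0.3432
Solving, x = 6.637 × 10^-3 mol, y = 4.606 × 10^-3 mol
mass of LiOH = 6.637 × 10^-3 × 23.95 = 0.1590 g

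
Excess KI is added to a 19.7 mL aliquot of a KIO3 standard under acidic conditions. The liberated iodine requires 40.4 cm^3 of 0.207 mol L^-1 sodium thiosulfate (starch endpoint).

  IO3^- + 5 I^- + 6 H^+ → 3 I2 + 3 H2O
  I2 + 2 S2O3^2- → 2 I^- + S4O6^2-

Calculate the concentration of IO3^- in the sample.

0.0708 mol/L

n(S2O3^2-) = 0.0404 × 0.207 = 8.36 × 10^-3 mol
n(I2) = n(S2O3^2-)/2 = 4.18 × 10^-3 mol
From the 1:3 ratio, n(IO3^-) in the aliquot = 1/3 × 4.18 × 10^-3 = 1.39 × 10^-3 mol
[IO3^-] = 1.39 × 10^-3 / 0.0197 = 0.0708 mol/L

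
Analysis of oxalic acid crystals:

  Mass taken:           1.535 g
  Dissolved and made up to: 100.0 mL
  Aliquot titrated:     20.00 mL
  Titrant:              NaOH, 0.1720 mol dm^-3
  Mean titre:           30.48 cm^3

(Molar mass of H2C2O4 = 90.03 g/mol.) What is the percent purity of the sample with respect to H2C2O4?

H2C2O4 + 2 NaOH → Na2C2O4 + 2 H2O
n(NaOH) per titration = 0.03048 × 0.1720 = 5.243 × 10^-3 mol
From the 1:2 ratio, n(H2C2O4) in each aliquot = 1/2 × 5.243 × 10^-3 = 2.621 × 10^-3 mol
n(H2C2O4) in the whole flask = 2.621 × 10^-3 × 100.0/20.00 = 0.01311 mol
mass of H2C2O4 = 0.01311 × 90.03 = 1.180 g
% H2C2O4 = 1.180 / 1.535 × 100 = 76.87 %

76.87 %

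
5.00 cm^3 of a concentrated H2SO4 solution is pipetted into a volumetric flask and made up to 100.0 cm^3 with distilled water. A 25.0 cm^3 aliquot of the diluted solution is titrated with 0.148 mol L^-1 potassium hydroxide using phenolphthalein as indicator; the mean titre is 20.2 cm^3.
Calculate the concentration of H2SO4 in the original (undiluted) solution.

1.20 mol/L

H2SO4 + 2 KOH → K2SO4 + 2 H2O
n(KOH) = 0.0202 × 0.148 = 2.99 × 10^-3 mol
From the 1:2 ratio, n(H2SO4) in the aliquot = 1/2 × 2.99 × 10^-3 = 1.49 × 10^-3 mol
[H2SO4]_dilute = 1.49 × 10^-3 / 0.0250 = 0.0598 mol/L
Dilution factor = 100.0 / 5.00 = 20.00
[H2SO4]_stock = 0.0598 × 20.00 = 1.20 mol/L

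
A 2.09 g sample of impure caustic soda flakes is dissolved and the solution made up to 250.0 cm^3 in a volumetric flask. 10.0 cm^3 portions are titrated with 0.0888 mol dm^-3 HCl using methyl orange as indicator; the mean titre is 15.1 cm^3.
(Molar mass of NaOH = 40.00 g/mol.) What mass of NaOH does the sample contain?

NaOH + HCl → NaCl + H2O
n(HCl) per titration = 0.0151 × 0.0888 = 1.34 × 10^-3 mol
n(NaOH) in each aliquot = 1.34 × 10^-3 mol (1:1 ratio)
n(NaOH) in the whole flask = 1.34 × 10^-3 × 250.0/10.0 = 0.0335 mol
mass of NaOH = 0.0335 × 40.00 = 1.34 g

1.34 g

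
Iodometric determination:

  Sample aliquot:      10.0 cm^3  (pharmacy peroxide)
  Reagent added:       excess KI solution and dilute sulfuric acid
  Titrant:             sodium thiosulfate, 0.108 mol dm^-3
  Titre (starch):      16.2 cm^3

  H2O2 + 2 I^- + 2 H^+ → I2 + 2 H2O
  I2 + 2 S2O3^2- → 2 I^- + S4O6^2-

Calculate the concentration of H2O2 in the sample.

0.0875 mol/L

n(S2O3^2-) = 0.0162 × 0.108 = 1.75 × 10^-3 mol
n(I2) = n(S2O3^2-)/2 = 8.75 × 10^-4 mol
n(H2O2) in the aliquot = 8.75 × 10^-4 mol (1:1 ratio)
[H2O2] = 8.75 × 10^-4 / 0.0100 = 0.0875 mol/L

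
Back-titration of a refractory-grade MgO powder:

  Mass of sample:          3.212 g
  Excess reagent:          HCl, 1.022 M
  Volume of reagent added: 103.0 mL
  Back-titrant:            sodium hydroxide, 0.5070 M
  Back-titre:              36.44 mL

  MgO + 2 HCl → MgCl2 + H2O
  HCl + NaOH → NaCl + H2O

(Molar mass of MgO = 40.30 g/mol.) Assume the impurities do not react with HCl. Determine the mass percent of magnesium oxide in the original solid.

n(HCl) added = 0.1030 × 1.022 = 0.1053 mol
n(NaOH) used in back-titration = 0.03644 × 0.5070 = 0.01848 mol
n(HCl) left over = 0.01848 mol (1:1 ratio)
n(HCl) consumed by analyte = 0.1053 − 0.01848 = 0.08679 mol
From the 1:2 ratio, n(MgO) = 1/2 × 0.08679 = 0.04340 mol
mass of MgO = 0.04340 × 40.30 = 1.749 g
% MgO = 1.749 / 3.212 × 100 = 54.45 %

54.45 %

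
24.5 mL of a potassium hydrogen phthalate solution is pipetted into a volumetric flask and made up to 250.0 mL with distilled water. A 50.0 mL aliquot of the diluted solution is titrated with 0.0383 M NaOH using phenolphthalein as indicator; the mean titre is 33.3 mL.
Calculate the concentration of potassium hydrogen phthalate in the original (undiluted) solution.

0.260 M

KHC8H4O4 + NaOH → KNaC8H4O4 + H2O
n(NaOH) = 0.0333 × 0.0383 = 1.28 × 10^-3 mol
n(KHC8H4O4) in the aliquot = 1.28 × 10^-3 mol (1:1 ratio)
[KHC8H4O4]_dilute = 1.28 × 10^-3 / 0.0500 = 0.0255 mol/L
Dilution factor = 250.0 / 24.5 = 10.20
[KHC8H4O4]_stock = 0.0255 × 10.20 = 0.260 mol/L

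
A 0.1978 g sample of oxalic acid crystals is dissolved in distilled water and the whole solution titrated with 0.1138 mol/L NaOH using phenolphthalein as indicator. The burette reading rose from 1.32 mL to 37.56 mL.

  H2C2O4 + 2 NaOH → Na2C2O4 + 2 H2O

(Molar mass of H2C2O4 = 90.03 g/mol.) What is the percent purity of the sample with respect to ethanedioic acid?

n(NaOH) = 0.03624 L × 0.1138 mol/L = 4.124 × 10^-3 mol
From the 1:2 ratio, n(H2C2O4) = 1/2 × 4.124 × 10^-3 = 2.062 × 10^-3 mol
mass of H2C2O4 = 2.062 × 10^-3 × 90.03 g/mol = 0.1856 g
% H2C2O4 = 0.1856 / 0.1978 × 100 = 93.86 %

93.86 %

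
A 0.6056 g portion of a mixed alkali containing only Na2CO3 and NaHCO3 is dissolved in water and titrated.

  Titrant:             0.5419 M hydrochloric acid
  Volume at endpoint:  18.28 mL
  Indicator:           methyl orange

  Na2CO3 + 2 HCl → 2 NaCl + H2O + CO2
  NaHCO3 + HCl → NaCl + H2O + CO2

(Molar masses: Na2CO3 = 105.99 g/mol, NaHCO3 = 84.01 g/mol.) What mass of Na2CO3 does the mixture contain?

n(HCl) = 0.01828 × 0.5419 = 9.906 × 10^-3 mol
Let x = n(Na2CO3), y = n(NaHCO3).
Titrant: 2x + 1y = 9.906 × 10^-3;  mass: 105.99x + 84.01y = 0.6056
Solving, x = 3.653 × 10^-3 mol, y = 2.600 × 10^-3 mol
mass of Na2CO3 = 3.653 × 10^-3 × 105.99 = 0.3872 g

0.3872 g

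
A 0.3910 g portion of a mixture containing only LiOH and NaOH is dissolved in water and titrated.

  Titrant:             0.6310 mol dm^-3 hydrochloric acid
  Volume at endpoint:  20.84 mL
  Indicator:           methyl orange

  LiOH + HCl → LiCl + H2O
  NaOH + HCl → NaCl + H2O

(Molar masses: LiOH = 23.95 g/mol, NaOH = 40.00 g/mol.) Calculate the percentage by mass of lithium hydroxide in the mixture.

n(HCl) = 0.02084 × 0.6310 = 0.01315 mol
Let x = n(LiOH), y = n(NaOH).
Titrant: 1x + 1y = 0.01315;  mass: 23.95x + 40.00y = 0.3910
Solving, x = 8.411 × 10^-3 mol, y = 4.739 × 10^-3 mol
mass of LiOH = 8.411 × 10^-3 × 23.95 = 0.2015 g
% LiOH = 0.2015 / 0.3910 × 100 = 51.52 %

51.52 %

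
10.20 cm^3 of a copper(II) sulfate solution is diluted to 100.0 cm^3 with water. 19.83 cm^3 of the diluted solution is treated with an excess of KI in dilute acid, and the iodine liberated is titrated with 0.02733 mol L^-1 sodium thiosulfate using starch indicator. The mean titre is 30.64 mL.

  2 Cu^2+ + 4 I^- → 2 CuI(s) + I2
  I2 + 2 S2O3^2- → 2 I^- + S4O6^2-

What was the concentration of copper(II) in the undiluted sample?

0.4140 mol/L

n(S2O3^2-) = 0.03064 × 0.02733 = 8.374 × 10^-4 mol
n(I2) = n(S2O3^2-)/2 = 4.187 × 10^-4 mol
From the 2:1 ratio, n(Cu2+) in the aliquot = 2/1 × 4.187 × 10^-4 = 8.374 × 10^-4 mol
[Cu2+]_dilute = 8.374 × 10^-4 / 0.01983 = 0.04223 mol/L
[Cu2+]_original = 0.04223 × 100.0/10.20 = 0.4140 mol/L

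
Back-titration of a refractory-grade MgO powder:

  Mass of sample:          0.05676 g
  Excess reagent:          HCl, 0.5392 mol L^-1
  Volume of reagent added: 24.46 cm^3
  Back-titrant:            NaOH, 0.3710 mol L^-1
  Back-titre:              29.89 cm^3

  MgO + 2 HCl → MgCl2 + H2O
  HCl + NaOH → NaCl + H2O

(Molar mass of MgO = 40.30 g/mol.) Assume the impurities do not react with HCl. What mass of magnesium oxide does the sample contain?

n(HCl) added = 0.02446 × 0.5392 = 0.01319 mol
n(NaOH) used in back-titration = 0.02989 × 0.3710 = 0.01109 mol
n(HCl) left over = 0.01109 mol (1:1 ratio)
n(HCl) consumed by analyte = 0.01319 − 0.01109 = 2.100 × 10^-3 mol
From the 1:2 ratio, n(MgO) = 1/2 × 2.100 × 10^-3 = 1.050 × 10^-3 mol
mass of MgO = 1.050 × 10^-3 × 40.30 = 0.04231 g

0.04231 g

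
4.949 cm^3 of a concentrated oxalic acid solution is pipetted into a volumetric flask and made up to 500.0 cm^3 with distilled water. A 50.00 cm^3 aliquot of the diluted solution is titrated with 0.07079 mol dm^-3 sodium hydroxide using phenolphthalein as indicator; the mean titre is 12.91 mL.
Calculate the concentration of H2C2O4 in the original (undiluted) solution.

0.9233 mol/L

H2C2O4 + 2 NaOH → Na2C2O4 + 2 H2O
n(NaOH) = 0.01291 × 0.07079 = 9.139 × 10^-4 mol
From the 1:2 ratio, n(H2C2O4) in the aliquot = 1/2 × 9.139 × 10^-4 = 4.569 × 10^-4 mol
[H2C2O4]_dilute = 4.569 × 10^-4 / 0.05000 = 0.009139 mol/L
Dilution factor = 500.0 / 4.949 = 101.0
[H2C2O4]_stock = 0.009139 × 101.0 = 0.9233 mol/L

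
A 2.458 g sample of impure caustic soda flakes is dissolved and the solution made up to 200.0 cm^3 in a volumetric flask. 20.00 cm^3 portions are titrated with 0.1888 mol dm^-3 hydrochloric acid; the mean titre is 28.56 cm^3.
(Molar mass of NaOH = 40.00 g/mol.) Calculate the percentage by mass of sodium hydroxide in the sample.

NaOH + HCl → NaCl + H2O
n(HCl) per titration = 0.02856 × 0.1888 = 5.392 × 10^-3 mol
n(NaOH) in each aliquot = 5.392 × 10^-3 mol (1:1 ratio)
n(NaOH) in the whole flask = 5.392 × 10^-3 × 200.0/20.00 = 0.05392 mol
mass of NaOH = 0.05392 × 40.00 = 2.157 g
% NaOH = 2.157 / 2.458 × 100 = 87.75 %

87.75 %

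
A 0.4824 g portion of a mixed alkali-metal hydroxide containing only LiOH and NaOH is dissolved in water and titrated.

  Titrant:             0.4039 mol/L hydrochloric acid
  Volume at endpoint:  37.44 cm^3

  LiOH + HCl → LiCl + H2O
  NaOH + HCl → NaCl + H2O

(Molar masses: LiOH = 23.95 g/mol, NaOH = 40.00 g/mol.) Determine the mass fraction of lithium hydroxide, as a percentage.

n(HCl) = 0.03744 × 0.4039 = 0.01512 mol
Let x = n(LiOH), y = n(NaOH).
Titrant: 1x + 1y = 0.01512;  mass: 23.95x + 40.00y = 0.4824
Solving, x = 7.631 × 10^-3 mol, y = 7.491 × 10^-3 mol
mass of LiOH = 7.631 × 10^-3 × 23.95 = 0.1828 g
% LiOH = 0.1828 / 0.4824 × 100 = 37.89 %

37.89 %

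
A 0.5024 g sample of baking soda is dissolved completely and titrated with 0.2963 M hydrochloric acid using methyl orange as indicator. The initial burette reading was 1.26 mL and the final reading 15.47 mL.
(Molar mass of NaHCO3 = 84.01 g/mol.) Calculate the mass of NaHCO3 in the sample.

0.3537 g

NaHCO3 + HCl → NaCl + H2O + CO2
n(HCl) = 0.01421 L × 0.2963 mol/L = 4.210 × 10^-3 mol
n(NaHCO3) = 4.210 × 10^-3 mol (1:1 ratio)
mass of NaHCO3 = 4.210 × 10^-3 × 84.01 g/mol = 0.3537 g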